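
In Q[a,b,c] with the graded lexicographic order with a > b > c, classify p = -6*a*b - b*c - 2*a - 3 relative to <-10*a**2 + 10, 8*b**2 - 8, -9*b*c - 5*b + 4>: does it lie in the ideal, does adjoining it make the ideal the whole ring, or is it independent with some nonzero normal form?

-6*a*b - b*c - 2*a - 3 is independent of I; its normal form modulo I is -27/2*a*c - 19/2*a + 5/4*c - 11/4.

First compute the reduced Gröbner basis of I by Buchberger's algorithm.
f_1 = -10*a**2 + 10, LT = a**2.
f_2 = 8*b**2 - 8, LT = b**2.
f_3 = -9*b*c - 5*b + 4, LT = b*c.

S(f_2,f_3): lcm = b**2*c. S = -5/9*b**2 + 4/9*b - c.
  reduce S modulo (f_1, f_2, f_3):
  remainder 4/9*b - c - 5/9 ≠ 0; add h_4 = 4/9*b - c - 5/9 to the basis.

S(f_3,h_4): lcm = b*c. S = 9/4*c**2 + 5/9*b + 5/4*c - 4/9.
  reduce S modulo (f_1, f_2, f_3, h_4):
  remainder 9/4*c**2 + 5/2*c + 1/4 ≠ 0; add h_5 = 9/4*c**2 + 5/2*c + 1/4 to the basis.

The other S-polynomials (S(f_1,f_2), S(f_1,f_3), S(f_1,h_4), S(f_2,h_4), S(f_1,h_5), S(f_2,h_5), S(f_3,h_5), S(h_4,h_5)) all reduce to 0 modulo the current basis, so we have a Gröbner basis.
Inter-reduce: drop elements whose leading term is divisible by another's, tail-reduce, and make monic.
Reduced Gröbner basis: {a**2 - 1, c**2 + 10/9*c + 1/9, b - 9/4*c - 5/4}.
Label its elements g_1 = a**2 - 1, g_2 = c**2 + 10/9*c + 1/9, g_3 = b - 9/4*c - 5/4.

Reduce p = -6*a*b - b*c - 2*a - 3 modulo G:
  leading term a*b: subtract (-6*a)·g_3 from -6*a*b - b*c - 2*a - 3 → -27/2*a*c - b*c - 19/2*a - 3
  leading term a*c: no divisor's leading term divides it; move -27/2*a*c to the remainder.
  leading term b*c: subtract (-c)·g_3 from -b*c - 19/2*a - 3 → -9/4*c**2 - 19/2*a - 5/4*c - 3
  leading term c**2: subtract (-9/4)·g_2 from -9/4*c**2 - 19/2*a - 5/4*c - 3 → -19/2*a + 5/4*c - 11/4
  leading term a: no divisor's leading term divides it; move -19/2*a to the remainder.
  leading term c: no divisor's leading term divides it; move 5/4*c to the remainder.
  leading term 1: no divisor's leading term divides it; move -11/4 to the remainder.
  normal form = -27/2*a*c - 19/2*a + 5/4*c - 11/4.
The normal form is nonzero, so p ∉ I. Since p minus its normal form lies in I, I + (p) = I + (r) where r = -27/2*a*c - 19/2*a + 5/4*c - 11/4; decide whether this ideal is the whole ring.
Run Buchberger on G together with r (pairs among the g_i already reduce to 0 since G is a Gröbner basis):
g_1 = a**2 - 1, LT = a**2.
g_2 = c**2 + 10/9*c + 1/9, LT = c**2.
g_3 = b - 9/4*c - 5/4, LT = b.
r = -27/2*a*c - 19/2*a + 5/4*c - 11/4, LT = a*c.

S(g_1,r): lcm = a**2*c. S = -19/27*a**2 + 5/54*a*c - 11/54*a - c.
  reduce S modulo (g_1, g_2, g_3, r):
  remainder -196/729*a - 2891/2916*c - 2107/2916 ≠ 0; add m_5 = -196/729*a - 2891/2916*c - 2107/2916 to the basis.

S(g_2,r): lcm = a*c**2. S = 11/27*a*c + 5/54*c**2 + 1/9*a - 11/54*c.
  reduce S modulo (g_1, g_2, g_3, r, m_5):
  remainder 92/243*c + 92/243 ≠ 0; add m_6 = 92/243*c + 92/243 to the basis.

The other S-polynomials (S(g_1,g_2), S(g_1,g_3), S(g_2,g_3), S(g_3,r), S(g_1,m_5), S(g_2,m_5), S(g_3,m_5), S(r,m_5), S(g_1,m_6), S(g_2,m_6), S(g_3,m_6), S(r,m_6), S(m_5,m_6)) all reduce to 0 modulo the current basis, so we have a Gröbner basis.
Inter-reduce: drop elements whose leading term is divisible by another's, tail-reduce, and make monic.
Reduced Gröbner basis: {a - 1, b + 1, c + 1}.
The reduced Gröbner basis of I + (p) is {a - 1, b + 1, c + 1} ≠ {1}, a proper ideal, so the enlarged system stays consistent: p is independent of I, with normal form -27/2*a*c - 19/2*a + 5/4*c - 11/4.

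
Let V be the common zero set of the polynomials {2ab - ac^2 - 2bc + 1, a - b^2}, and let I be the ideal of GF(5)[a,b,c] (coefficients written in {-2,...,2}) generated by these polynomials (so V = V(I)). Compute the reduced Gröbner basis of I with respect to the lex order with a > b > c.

Buchberger's algorithm terminates because the ascending chain of leading-term ideals stabilizes.

f_1 = 2ab - ac^2 - 2bc + 1, LT = ab.
f_2 = a - b^2, LT = a.

S(f_1,f_2): lcm = ab. S = 2ac^2 + b^3 - bc - 2.
  leading term ac^2: subtract (2c^2)·f_2 from 2ac^2 + b^3 - bc - 2 → b^3 + 2b^2c^2 - bc - 2
  leading term b^3: no divisor's leading term divides it; move b^3 to the remainder.
  leading term b^2c^2: no divisor's leading term divides it; move 2b^2c^2 to the remainder.
  leading term bc: no divisor's leading term divides it; move -bc to the remainder.
  leading term 1: no divisor's leading term divides it; move -2 to the remainder.
  remainder b^3 + 2b^2c^2 - bc - 2 ≠ 0; add g_3 = b^3 + 2b^2c^2 - bc - 2 to the basis.

The other S-polynomials (S(f_1,g_3), S(f_2,g_3)) all reduce to 0 modulo the current basis, so we have a Gröbner basis.
Inter-reduce: drop elements whose leading term is divisible by another's, tail-reduce, and make monic.

G = {a - b^2, b^3 + 2b^2c^2 - bc - 2}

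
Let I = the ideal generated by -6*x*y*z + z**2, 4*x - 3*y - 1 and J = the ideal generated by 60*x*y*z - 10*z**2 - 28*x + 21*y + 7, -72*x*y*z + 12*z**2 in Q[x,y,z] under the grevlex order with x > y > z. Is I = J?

Equality of ideals is decidable: compute both reduced Gröbner bases (unique for the ordering) and check whether they agree.
Buchberger on the first generating set:
f_1 = -6*x*y*z + z**2, LT = x*y*z.
f_2 = 4*x - 3*y - 1, LT = x.

S(f_1,f_2): lcm = x*y*z. S = 3/4*y**2*z + 1/4*y*z - 1/6*z**2.
  leading term y**2*z: no divisor's leading term divides it; move 3/4*y**2*z to the remainder.
  leading term y*z: no divisor's leading term divides it; move 1/4*y*z to the remainder.
  leading term z**2: no divisor's leading term divides it; move -1/6*z**2 to the remainder.
  remainder 3/4*y**2*z + 1/4*y*z - 1/6*z**2 ≠ 0; add g_3 = 3/4*y**2*z + 1/4*y*z - 1/6*z**2 to the basis.

The other S-polynomials (S(f_1,g_3), S(f_2,g_3)) all reduce to 0 modulo the current basis, so we have a Gröbner basis.
Inter-reduce: drop elements whose leading term is divisible by another's, tail-reduce, and make monic.
Reduced Gröbner basis: {y**2*z + 1/3*y*z - 2/9*z**2, x - 3/4*y - 1/4}.

Buchberger on the second generating set:
h_1 = 60*x*y*z - 10*z**2 - 28*x + 21*y + 7, LT = x*y*z.
h_2 = -72*x*y*z + 12*z**2, LT = x*y*z.

S(h_1,h_2): lcm = x*y*z. S = -7/15*x + 7/20*y + 7/60.
  leading term x: no divisor's leading term divides it; move -7/15*x to the remainder.
  leading term y: no divisor's leading term divides it; move 7/20*y to the remainder.
  leading term 1: no divisor's leading term divides it; move 7/60 to the remainder.
  remainder -7/15*x + 7/20*y + 7/60 ≠ 0; add k_3 = -7/15*x + 7/20*y + 7/60 to the basis.

S(h_1,k_3): lcm = x*y*z. S = 3/4*y**2*z + 1/4*y*z - 1/6*z**2 - 7/15*x + 7/20*y + 7/60.
  leading term y**2*z: no divisor's leading term divides it; move 3/4*y**2*z to the remainder.
  leading term y*z: no divisor's leading term divides it; move 1/4*y*z to the remainder.
  leading term z**2: no divisor's leading term divides it; move -1/6*z**2 to the remainder.
  leading term x: subtract (1)·k_3 from -7/15*x + 7/20*y + 7/60 → 0
  remainder 3/4*y**2*z + 1/4*y*z - 1/6*z**2 ≠ 0; add k_4 = 3/4*y**2*z + 1/4*y*z - 1/6*z**2 to the basis.

The other S-polynomials (S(h_2,k_3), S(h_1,k_4), S(h_2,k_4), S(k_3,k_4)) all reduce to 0 modulo the current basis, so we have a Gröbner basis.
Inter-reduce: drop elements whose leading term is divisible by another's, tail-reduce, and make monic.
Reduced Gröbner basis: {y**2*z + 1/3*y*z - 2/9*z**2, x - 3/4*y - 1/4}.

Same reduced basis, so the two generating sets span the same ideal.

Yes, the ideals are equal.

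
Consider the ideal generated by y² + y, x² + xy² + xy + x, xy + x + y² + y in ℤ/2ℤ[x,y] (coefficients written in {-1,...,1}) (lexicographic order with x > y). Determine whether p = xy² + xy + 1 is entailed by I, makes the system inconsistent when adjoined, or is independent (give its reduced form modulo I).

First compute the reduced Gröbner basis of I by Buchberger's algorithm.
f_1 = y² + y, LT = y².
f_2 = x² + xy² + xy + x, LT = x².
f_3 = xy + x + y² + y, LT = xy.

The S-polynomials (S(f_1,f_2), S(f_1,f_3), S(f_2,f_3)) all reduce to 0 modulo the current basis, so we have a Gröbner basis.
Inter-reduce: drop elements whose leading term is divisible by another's, tail-reduce, and make monic.
Reduced Gröbner basis: {x² + x, xy + x, y² + y}.
Label its elements g_1 = x² + x, g_2 = xy + x, g_3 = y² + y.

Reduce p = xy² + xy + 1 modulo G:
  leading term xy²: subtract (y)·g_2 from xy² + xy + 1 → 1
  leading term 1: no divisor's leading term divides it; move 1 to the remainder.
  normal form = 1.
The normal form is nonzero, so p ∉ I. Since p minus its normal form lies in I, I + (p) = I + (r) where r = 1; decide whether this ideal is the whole ring.
Here r = 1 is a nonzero constant, hence a unit: 1 ∈ I + (p), the Gröbner basis of I + (p) is {1}, and the enlarged system has no common solution — adjoining p is inconsistent.

Adjoining xy² + xy + 1 makes the ideal the whole ring: the system is inconsistent.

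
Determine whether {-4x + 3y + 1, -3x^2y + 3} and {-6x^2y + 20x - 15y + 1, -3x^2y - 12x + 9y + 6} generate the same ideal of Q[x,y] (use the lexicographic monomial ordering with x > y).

Equality of ideals is decidable: compute both reduced Gröbner bases (unique for the ordering) and check whether they agree.
Buchberger on the first generating set:
f_1 = -4x + 3y + 1, LT = x.
f_2 = -3x^2y + 3, LT = x^2y.

S(f_1,f_2): lcm = x^2y. S = -3/4xy^2 - 1/4xy + 1.
  leading term xy^2: subtract (3/16y^2)·f_1 from -3/4xy^2 - 1/4xy + 1 → -1/4xy - 9/16y^3 - 3/16y^2 + 1
  leading term xy: subtract (1/16y)·f_1 from -1/4xy - 9/16y^3 - 3/16y^2 + 1 → -9/16y^3 - 3/8y^2 - 1/16y + 1
  leading term y^3: no divisor's leading term divides it; move -9/16y^3 to the remainder.
  leading term y^2: no divisor's leading term divides it; move -3/8y^2 to the remainder.
  leading term y: no divisor's leading term divides it; move -1/16y to the remainder.
  leading term 1: no divisor's leading term divides it; move 1 to the remainder.
  remainder -9/16y^3 - 3/8y^2 - 1/16y + 1 ≠ 0; add g_3 = -9/16y^3 - 3/8y^2 - 1/16y + 1 to the basis.

The other S-polynomials (S(f_1,g_3), S(f_2,g_3)) all reduce to 0 modulo the current basis, so we have a Gröbner basis.
Inter-reduce: drop elements whose leading term is divisible by another's, tail-reduce, and make monic.
Reduced Gröbner basis: {x - 3/4y - 1/4, y^3 + 2/3y^2 + 1/9y - 16/9}.

Buchberger on the second generating set:
h_1 = -6x^2y + 20x - 15y + 1, LT = x^2y.
h_2 = -3x^2y - 12x + 9y + 6, LT = x^2y.

S(h_1,h_2): lcm = x^2y. S = -22/3x + 11/2y + 11/6.
  leading term x: no divisor's leading term divides it; move -22/3x to the remainder.
  leading term y: no divisor's leading term divides it; move 11/2y to the remainder.
  leading term 1: no divisor's leading term divides it; move 11/6 to the remainder.
  remainder -22/3x + 11/2y + 11/6 ≠ 0; add k_3 = -22/3x + 11/2y + 11/6 to the basis.

S(h_1,k_3): lcm = x^2y. S = 3/4xy^2 + 1/4xy - 10/3x + 5/2y - 1/6.
  leading term xy^2: subtract (-9/88y^2)·k_3 from 3/4xy^2 + 1/4xy - 10/3x + 5/2y - 1/6 → 1/4xy - 10/3x + 9/16y^3 + 3/16y^2 + 5/2y - 1/6
  leading term xy: subtract (-3/88y)·k_3 from 1/4xy - 10/3x + 9/16y^3 + 3/16y^2 + 5/2y - 1/6 → -10/3x + 9/16y^3 + 3/8y^2 + 41/16y - 1/6
  leading term x: subtract (5/11)·k_3 from -10/3x + 9/16y^3 + 3/8y^2 + 41/16y - 1/6 → 9/16y^3 + 3/8y^2 + 1/16y - 1
  leading term y^3: no divisor's leading term divides it; move 9/16y^3 to the remainder.
  leading term y^2: no divisor's leading term divides it; move 3/8y^2 to the remainder.
  leading term y: no divisor's leading term divides it; move 1/16y to the remainder.
  leading term 1: no divisor's leading term divides it; move -1 to the remainder.
  remainder 9/16y^3 + 3/8y^2 + 1/16y - 1 ≠ 0; add k_4 = 9/16y^3 + 3/8y^2 + 1/16y - 1 to the basis.

The other S-polynomials (S(h_2,k_3), S(h_1,k_4), S(h_2,k_4), S(k_3,k_4)) all reduce to 0 modulo the current basis, so we have a Gröbner basis.
Inter-reduce: drop elements whose leading term is divisible by another's, tail-reduce, and make monic.
Reduced Gröbner basis: {x - 3/4y - 1/4, y^3 + 2/3y^2 + 1/9y - 16/9}.

Same reduced basis, so the two generating sets span the same ideal.

Yes, the ideals are equal.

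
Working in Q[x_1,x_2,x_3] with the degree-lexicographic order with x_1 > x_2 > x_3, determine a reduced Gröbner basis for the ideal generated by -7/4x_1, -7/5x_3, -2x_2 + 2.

G = {x_1, x_2 - 1, x_3}

f_1 = -7/4x_1, LT = x_1.
f_2 = -7/5x_3, LT = x_3.
f_3 = -2x_2 + 2, LT = x_2.

The S-polynomials (S(f_1,f_2), S(f_1,f_3), S(f_2,f_3)) all reduce to 0 modulo the current basis, so we have a Gröbner basis.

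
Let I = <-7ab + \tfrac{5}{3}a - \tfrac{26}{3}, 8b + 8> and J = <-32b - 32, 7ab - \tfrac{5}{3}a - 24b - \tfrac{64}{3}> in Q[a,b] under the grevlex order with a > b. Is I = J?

No, the ideals differ.

For a fixed monomial order, each ideal has a unique reduced Gröbner basis; comparing bases decides equality.
Buchberger on the first generating set:
f_1 = -7ab + \tfrac{5}{3}a - \tfrac{26}{3}, LT = ab.
f_2 = 8b + 8, LT = b.

S(f_1,f_2): lcm = ab. S = -\tfrac{26}{21}a + \tfrac{26}{21}.
  reduce S modulo (f_1, f_2):
  remainder -\tfrac{26}{21}a + \tfrac{26}{21} ≠ 0; add g_3 = -\tfrac{26}{21}a + \tfrac{26}{21} to the basis.

The other S-polynomials (S(f_1,g_3), S(f_2,g_3)) all reduce to 0 modulo the current basis, so we have a Gröbner basis.
Inter-reduce: drop elements whose leading term is divisible by another's, tail-reduce, and make monic.
Reduced Gröbner basis: {a - 1, b + 1}.

Buchberger on the second generating set:
h_1 = -32b - 32, LT = b.
h_2 = 7ab - \tfrac{5}{3}a - 24b - \tfrac{64}{3}, LT = ab.

S(h_1,h_2): lcm = ab. S = \tfrac{26}{21}a + \tfrac{24}{7}b + \tfrac{64}{21}.
  reduce S modulo (h_1, h_2):
  remainder \tfrac{26}{21}a - \tfrac{8}{21} ≠ 0; add k_3 = \tfrac{26}{21}a - \tfrac{8}{21} to the basis.

The other S-polynomials (S(h_1,k_3), S(h_2,k_3)) all reduce to 0 modulo the current basis, so we have a Gröbner basis.
Inter-reduce: drop elements whose leading term is divisible by another's, tail-reduce, and make monic.
Reduced Gröbner basis: {a - \tfrac{4}{13}, b + 1}.

Since the reduced bases disagree, the two ideals are not the same.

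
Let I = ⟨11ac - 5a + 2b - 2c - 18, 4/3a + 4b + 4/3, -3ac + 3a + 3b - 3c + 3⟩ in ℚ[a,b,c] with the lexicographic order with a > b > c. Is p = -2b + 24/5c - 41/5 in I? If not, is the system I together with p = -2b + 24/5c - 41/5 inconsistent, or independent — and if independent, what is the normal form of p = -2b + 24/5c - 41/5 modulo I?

Adjoining -2b + 24/5c - 41/5 makes the ideal the whole ring: the system is inconsistent.

First compute the reduced Gröbner basis of I by Buchberger's algorithm.
f_1 = 11ac - 5a + 2b - 2c - 18, LT = ac.
f_2 = 4/3a + 4b + 4/3, LT = a.
f_3 = -3ac + 3a + 3b - 3c + 3, LT = ac.

S(f_1,f_2): lcm = ac. S = -5/11a - 3bc + 2/11b - 13/11c - 18/11.
  reduce S modulo (f_1, f_2, f_3):
  remainder -3bc + 17/11b - 13/11c - 13/11 ≠ 0; add h_4 = -3bc + 17/11b - 13/11c - 13/11 to the basis.

S(f_1,f_3): lcm = ac. S = 6/11a + 13/11b - 13/11c - 7/11.
  reduce S modulo (f_1, f_2, f_3, h_4):
  remainder -5/11b - 13/11c - 13/11 ≠ 0; add h_5 = -5/11b - 13/11c - 13/11 to the basis.

S(h_4,h_5): lcm = bc. S = -17/33b - 13/5c² - 364/165c + 13/33.
  reduce S modulo (f_1, f_2, f_3, h_4, h_5):
  remainder -13/5c² - 13/15c + 26/15 ≠ 0; add h_6 = -13/5c² - 13/15c + 26/15 to the basis.

The other S-polynomials (S(f_2,f_3), S(f_1,h_4), S(f_2,h_4), S(f_3,h_4), S(f_1,h_5), S(f_2,h_5), S(f_3,h_5), S(f_1,h_6), S(f_2,h_6), S(f_3,h_6), S(h_4,h_6), S(h_5,h_6)) all reduce to 0 modulo the current basis, so we have a Gröbner basis.
Inter-reduce: drop elements whose leading term is divisible by another's, tail-reduce, and make monic.
Reduced Gröbner basis: {a - 39/5c - 34/5, b + 13/5c + 13/5, c² + ⅓c - ⅔}.
Label its elements g_1 = a - 39/5c - 34/5, g_2 = b + 13/5c + 13/5, g_3 = c² + ⅓c - ⅔.

Reduce p = -2b + 24/5c - 41/5 modulo G:
  leading term b: subtract (-2)·g_2 from -2b + 24/5c - 41/5 → 10c - 3
  leading term c: no divisor's leading term divides it; move 10c to the remainder.
  leading term 1: no divisor's leading term divides it; move -3 to the remainder.
  normal form = 10c - 3.
The normal form is nonzero, so p ∉ I. Since p minus its normal form lies in I, I + (p) = I + (r) where r = 10c - 3; decide whether this ideal is the whole ring.
Run Buchberger on G together with r (pairs among the g_i already reduce to 0 since G is a Gröbner basis):
g_1 = a - 39/5c - 34/5, LT = a.
g_2 = b + 13/5c + 13/5, LT = b.
g_3 = c² + ⅓c - ⅔, LT = c².
r = 10c - 3, LT = c.

S(g_3,r): lcm = c². S = 19/30c - ⅔.
  reduce S modulo (g_1, g_2, g_3, r):
  remainder -143/300 ≠ 0; add m_5 = -143/300 to the basis.

The other S-polynomials (S(g_1,g_2), S(g_1,g_3), S(g_1,r), S(g_2,g_3), S(g_2,r), S(g_1,m_5), S(g_2,m_5), S(g_3,m_5), S(r,m_5)) all reduce to 0 modulo the current basis, so we have a Gröbner basis.
Inter-reduce: drop elements whose leading term is divisible by another's, tail-reduce, and make monic.
Reduced Gröbner basis: {1}.
The reduced Gröbner basis of I + (p) is {1}: the ideal is the whole ring, so the enlarged system has no common solution — adjoining p is inconsistent.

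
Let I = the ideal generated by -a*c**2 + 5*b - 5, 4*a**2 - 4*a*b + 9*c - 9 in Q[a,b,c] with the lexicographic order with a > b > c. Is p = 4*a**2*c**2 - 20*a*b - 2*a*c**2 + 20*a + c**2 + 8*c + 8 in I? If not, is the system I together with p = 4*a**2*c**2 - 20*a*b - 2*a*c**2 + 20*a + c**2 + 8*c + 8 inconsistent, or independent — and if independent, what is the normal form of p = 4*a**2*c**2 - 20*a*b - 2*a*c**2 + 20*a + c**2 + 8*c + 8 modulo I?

4*a**2*c**2 - 20*a*b - 2*a*c**2 + 20*a + c**2 + 8*c + 8 is independent of I; its normal form modulo I is -10*b + c**2 + 8*c + 18.

First compute the reduced Gröbner basis of I by Buchberger's algorithm.
f_1 = -a*c**2 + 5*b - 5, LT = a*c**2.
f_2 = 4*a**2 - 4*a*b + 9*c - 9, LT = a**2.

S(f_1,f_2): lcm = a**2*c**2. S = a*b*c**2 - 5*a*b + 5*a - 9/4*c**3 + 9/4*c**2.
  reduce S modulo (f_1, f_2):
  remainder -5*a*b + 5*a + 5*b**2 - 5*b - 9/4*c**3 + 9/4*c**2 ≠ 0; add h_3 = -5*a*b + 5*a + 5*b**2 - 5*b - 9/4*c**3 + 9/4*c**2 to the basis.

S(f_1,h_3): lcm = a*b*c**2. S = a*c**2 + b**2*c**2 - 5*b**2 - b*c**2 + 5*b - 9/20*c**5 + 9/20*c**4.
  reduce S modulo (f_1, f_2, h_3):
  remainder b**2*c**2 - 5*b**2 - b*c**2 + 10*b - 9/20*c**5 + 9/20*c**4 - 5 ≠ 0; add h_4 = b**2*c**2 - 5*b**2 - b*c**2 + 10*b - 9/20*c**5 + 9/20*c**4 - 5 to the basis.

The other S-polynomials (S(f_2,h_3), S(f_1,h_4), S(f_2,h_4), S(h_3,h_4)) all reduce to 0 modulo the current basis, so we have a Gröbner basis.
Inter-reduce: drop elements whose leading term is divisible by another's, tail-reduce, and make monic.
Reduced Gröbner basis: {a**2 - a - b**2 + b + 9/20*c**3 - 9/20*c**2 + 9/4*c - 9/4, a*b - a - b**2 + b + 9/20*c**3 - 9/20*c**2, a*c**2 - 5*b + 5, b**2*c**2 - 5*b**2 - b*c**2 + 10*b - 9/20*c**5 + 9/20*c**4 - 5}.
Label its elements g_1 = a**2 - a - b**2 + b + 9/20*c**3 - 9/20*c**2 + 9/4*c - 9/4, g_2 = a*b - a - b**2 + b + 9/20*c**3 - 9/20*c**2, g_3 = a*c**2 - 5*b + 5, g_4 = b**2*c**2 - 5*b**2 - b*c**2 + 10*b - 9/20*c**5 + 9/20*c**4 - 5.

Reduce p = 4*a**2*c**2 - 20*a*b - 2*a*c**2 + 20*a + c**2 + 8*c + 8 modulo G:
  leading term a**2*c**2: subtract (4*c**2)·g_1 from 4*a**2*c**2 - 20*a*b - 2*a*c**2 + 20*a + c**2 + 8*c + 8 → -20*a*b + 2*a*c**2 + 20*a + 4*b**2*c**2 - 4*b*c**2 - 9/5*c**5 + 9/5*c**4 - 9*c**3 + 10*c**2 + 8*c + 8
  leading term a*b: subtract (-20)·g_2 from -20*a*b + 2*a*c**2 + 20*a + 4*b**2*c**2 - 4*b*c**2 - 9/5*c**5 + 9/5*c**4 - 9*c**3 + 10*c**2 + 8*c + 8 → 2*a*c**2 + 4*b**2*c**2 - 20*b**2 - 4*b*c**2 + 20*b - 9/5*c**5 + 9/5*c**4 + c**2 + 8*c + 8
  leading term a*c**2: subtract (2)·g_3 from 2*a*c**2 + 4*b**2*c**2 - 20*b**2 - 4*b*c**2 + 20*b - 9/5*c**5 + 9/5*c**4 + c**2 + 8*c + 8 → 4*b**2*c**2 - 20*b**2 - 4*b*c**2 + 30*b - 9/5*c**5 + 9/5*c**4 + c**2 + 8*c - 2
  leading term b**2*c**2: subtract (4)·g_4 from 4*b**2*c**2 - 20*b**2 - 4*b*c**2 + 30*b - 9/5*c**5 + 9/5*c**4 + c**2 + 8*c - 2 → -10*b + c**2 + 8*c + 18
  leading term b: no divisor's leading term divides it; move -10*b to the remainder.
  leading term c**2: no divisor's leading term divides it; move c**2 to the remainder.
  leading term c: no divisor's leading term divides it; move 8*c to the remainder.
  leading term 1: no divisor's leading term divides it; move 18 to the remainder.
  normal form = -10*b + c**2 + 8*c + 18.
The normal form is nonzero, so p ∉ I. Since p minus its normal form lies in I, I + (p) = I + (r) where r = -10*b + c**2 + 8*c + 18; decide whether this ideal is the whole ring.
Run Buchberger on G together with r (pairs among the g_i already reduce to 0 since G is a Gröbner basis):
g_1 = a**2 - a - b**2 + b + 9/20*c**3 - 9/20*c**2 + 9/4*c - 9/4, LT = a**2.
g_2 = a*b - a - b**2 + b + 9/20*c**3 - 9/20*c**2, LT = a*b.
g_3 = a*c**2 - 5*b + 5, LT = a*c**2.
g_4 = b**2*c**2 - 5*b**2 - b*c**2 + 10*b - 9/20*c**5 + 9/20*c**4 - 5, LT = b**2*c**2.
r = -10*b + c**2 + 8*c + 18, LT = b.

S(g_2,r): lcm = a*b. S = 1/10*a*c**2 + 4/5*a*c + 4/5*a - b**2 + b + 9/20*c**3 - 9/20*c**2.
  reduce S modulo (g_1, g_2, g_3, g_4, r):
  remainder 4/5*a*c + 4/5*a - 1/100*c**4 + 29/100*c**3 - 13/10*c**2 - 42/25*c - 26/25 ≠ 0; add m_6 = 4/5*a*c + 4/5*a - 1/100*c**4 + 29/100*c**3 - 13/10*c**2 - 42/25*c - 26/25 to the basis.

S(g_4,r): lcm = b**2*c**2. S = -5*b**2 + 1/10*b*c**4 + 4/5*b*c**3 + 4/5*b*c**2 + 10*b - 9/20*c**5 + 9/20*c**4 - 5.
  reduce S modulo (g_1, g_2, g_3, g_4, r, m_6):
  remainder 1/100*c**6 - 29/100*c**5 + 13/10*c**4 + 32/25*c**3 - 64/25*c**2 - 32/5*c - 16/5 ≠ 0; add m_7 = 1/100*c**6 - 29/100*c**5 + 13/10*c**4 + 32/25*c**3 - 64/25*c**2 - 32/5*c - 16/5 to the basis.

S(g_1,m_6): lcm = a**2*c. S = -a**2 + 1/80*a*c**4 - 29/80*a*c**3 + 13/8*a*c**2 + 11/10*a*c + 13/10*a - b**2*c + b*c + 9/20*c**4 - 9/20*c**3 + 9/4*c**2 - 9/4*c.
  reduce S modulo (g_1, g_2, g_3, g_4, r, m_6, m_7):
  remainder -4/5*a - 1/100*c**5 + 3/10*c**4 - 159/100*c**3 + 1/50*c**2 + 96/25*c + 106/25 ≠ 0; add m_8 = -4/5*a - 1/100*c**5 + 3/10*c**4 - 159/100*c**3 + 1/50*c**2 + 96/25*c + 106/25 to the basis.

The other S-polynomials (S(g_1,g_2), S(g_1,g_3), S(g_1,g_4), S(g_1,r), S(g_2,g_3), S(g_2,g_4), S(g_3,g_4), S(g_3,r), S(g_2,m_6), S(g_3,m_6), S(g_4,m_6), S(r,m_6), S(g_1,m_7), S(g_2,m_7), S(g_3,m_7), S(g_4,m_7), S(r,m_7), S(m_6,m_7), S(g_1,m_8), S(g_2,m_8), S(g_3,m_8), S(g_4,m_8), S(r,m_8), S(m_6,m_8), S(m_7,m_8)) all reduce to 0 modulo the current basis, so we have a Gröbner basis.
Inter-reduce: drop elements whose leading term is divisible by another's, tail-reduce, and make monic.
Reduced Gröbner basis: {a + 1/80*c**5 - 3/8*c**4 + 159/80*c**3 - 1/40*c**2 - 24/5*c - 53/10, b - 1/10*c**2 - 4/5*c - 9/5, c**6 - 29*c**5 + 130*c**4 + 128*c**3 - 256*c**2 - 640*c - 320}.
The reduced Gröbner basis of I + (p) is {a + 1/80*c**5 - 3/8*c**4 + 159/80*c**3 - 1/40*c**2 - 24/5*c - 53/10, b - 1/10*c**2 - 4/5*c - 9/5, c**6 - 29*c**5 + 130*c**4 + 128*c**3 - 256*c**2 - 640*c - 320} ≠ {1}, a proper ideal, so the enlarged system stays consistent: p is independent of I, with normal form -10*b + c**2 + 8*c + 18.

The remainder on division by a Gröbner basis is unique — it is the normal form.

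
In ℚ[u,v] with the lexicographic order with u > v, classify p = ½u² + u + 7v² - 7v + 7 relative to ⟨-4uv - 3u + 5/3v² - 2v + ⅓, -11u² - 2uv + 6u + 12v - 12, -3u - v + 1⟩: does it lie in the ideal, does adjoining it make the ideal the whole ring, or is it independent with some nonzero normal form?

Adjoining ½u² + u + 7v² - 7v + 7 makes the ideal the whole ring: the system is inconsistent.

First compute the reduced Gröbner basis of I by Buchberger's algorithm.
f_1 = -4uv - 3u + 5/3v² - 2v + ⅓, LT = uv.
f_2 = -11u² - 2uv + 6u + 12v - 12, LT = u².
f_3 = -3u - v + 1, LT = u.

S(f_1,f_2): lcm = u²v. S = ¾u² - 79/132uv² + 23/22uv - 1/12u + 12/11v² - 12/11v.
  leading term u²: subtract (-3/44)·f_2 from ¾u² - 79/132uv² + 23/22uv - 1/12u + 12/11v² - 12/11v → -79/132uv² + 10/11uv + 43/132u + 12/11v² - 3/11v - 9/11
  leading term uv²: subtract (79/528v)·f_1 from -79/132uv² + 10/11uv + 43/132u + 12/11v² - 3/11v - 9/11 → 239/176uv + 43/132u - 395/1584v³ + 367/264v² - 511/1584v - 9/11
  leading term uv: subtract (-239/704)·f_1 from 239/176uv + 43/132u - 395/1584v³ + 367/264v² - 511/1584v - 9/11 → -133/192u - 395/1584v³ + 1377/704v² - 3173/3168v - 1489/2112
  leading term u: subtract (133/576)·f_3 from -133/192u - 395/1584v³ + 1377/704v² - 3173/3168v - 1489/2112 → -395/1584v³ + 1377/704v² - 4883/6336v - 2965/3168
  leading term v³: no divisor's leading term divides it; move -395/1584v³ to the remainder.
  leading term v²: no divisor's leading term divides it; move 1377/704v² to the remainder.
  leading term v: no divisor's leading term divides it; move -4883/6336v to the remainder.
  leading term 1: no divisor's leading term divides it; move -2965/3168 to the remainder.
  remainder -395/1584v³ + 1377/704v² - 4883/6336v - 2965/3168 ≠ 0; add h_4 = -395/1584v³ + 1377/704v² - 4883/6336v - 2965/3168 to the basis.

S(f_1,f_3): lcm = uv. S = ¾u - ¾v² + ⅚v - 1/12.
  leading term u: subtract (-¼)·f_3 from ¾u - ¾v² + ⅚v - 1/12 → -¾v² + 7/12v + ⅙
  leading term v²: no divisor's leading term divides it; move -¾v² to the remainder.
  leading term v: no divisor's leading term divides it; move 7/12v to the remainder.
  leading term 1: no divisor's leading term divides it; move ⅙ to the remainder.
  remainder -¾v² + 7/12v + ⅙ ≠ 0; add h_5 = -¾v² + 7/12v + ⅙ to the basis.

S(f_2,f_3): lcm = u². S = -5/33uv - 7/33u - 12/11v + 12/11.
  leading term uv: subtract (5/132)·f_1 from -5/33uv - 7/33u - 12/11v + 12/11 → -13/132u - 25/396v² - 67/66v + 427/396
  leading term u: subtract (13/396)·f_3 from -13/132u - 25/396v² - 67/66v + 427/396 → -25/396v² - 389/396v + 23/22
  leading term v²: subtract (25/297)·h_5 from -25/396v² - 389/396v + 23/22 → -919/891v + 919/891
  leading term v: no divisor's leading term divides it; move -919/891v to the remainder.
  leading term 1: no divisor's leading term divides it; move 919/891 to the remainder.
  remainder -919/891v + 919/891 ≠ 0; add h_6 = -919/891v + 919/891 to the basis.

The other S-polynomials (S(f_1,h_4), S(f_2,h_4), S(f_3,h_4), S(f_1,h_5), S(f_2,h_5), S(f_3,h_5), S(h_4,h_5), S(f_1,h_6), S(f_2,h_6), S(f_3,h_6), S(h_4,h_6), S(h_5,h_6)) all reduce to 0 modulo the current basis, so we have a Gröbner basis.
Inter-reduce: drop elements whose leading term is divisible by another's, tail-reduce, and make monic.
Reduced Gröbner basis: {u, v - 1}.
Label its elements g_1 = u, g_2 = v - 1.

Reduce p = ½u² + u + 7v² - 7v + 7 modulo G:
  leading term u²: subtract (½u)·g_1 from ½u² + u + 7v² - 7v + 7 → u + 7v² - 7v + 7
  leading term u: subtract (1)·g_1 from u + 7v² - 7v + 7 → 7v² - 7v + 7
  leading term v²: subtract (7v)·g_2 from 7v² - 7v + 7 → 7
  leading term 1: no divisor's leading term divides it; move 7 to the remainder.
  normal form = 7.
The normal form is nonzero, so p ∉ I. Since p minus its normal form lies in I, I + (p) = I + (r) where r = 7; decide whether this ideal is the whole ring.
Here r = 7 is a nonzero constant, hence a unit: 1 ∈ I + (p), the Gröbner basis of I + (p) is {1}, and the enlarged system has no common solution — adjoining p is inconsistent.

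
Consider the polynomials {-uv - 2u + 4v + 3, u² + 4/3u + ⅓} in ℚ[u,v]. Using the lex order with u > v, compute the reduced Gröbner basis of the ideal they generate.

f_1 = -uv - 2u + 4v + 3, LT = uv.
f_2 = u² + 4/3u + ⅓, LT = u².

S(f_1,f_2): lcm = u²v. S = 2u² - 16/3uv - 3u - ⅓v.
  reduce S modulo (f_1, f_2):
  remainder 5u - 65/3v - 50/3 ≠ 0; add g_3 = 5u - 65/3v - 50/3 to the basis.

S(f_1,g_3): lcm = uv. S = 2u + 13/3v² - ⅔v - 3.
  reduce S modulo (f_1, f_2, g_3):
  remainder 13/3v² + 8v + 11/3 ≠ 0; add g_4 = 13/3v² + 8v + 11/3 to the basis.

The other S-polynomials (S(f_2,g_3), S(f_1,g_4), S(f_2,g_4), S(g_3,g_4)) all reduce to 0 modulo the current basis, so we have a Gröbner basis.
Inter-reduce: drop elements whose leading term is divisible by another's, tail-reduce, and make monic.

G = {u - 13/3v - 10/3, v² + 24/13v + 11/13}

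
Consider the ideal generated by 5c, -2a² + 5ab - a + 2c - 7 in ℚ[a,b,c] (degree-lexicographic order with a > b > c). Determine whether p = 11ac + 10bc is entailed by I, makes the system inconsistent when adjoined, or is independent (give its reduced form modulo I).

11ac + 10bc lies in I (it reduces to 0).

First compute the reduced Gröbner basis of I by Buchberger's algorithm.
f_1 = 5c, LT = c.
f_2 = -2a² + 5ab - a + 2c - 7, LT = a².

S(f_1,f_2): leading monomials are coprime, so the S-polynomial reduces to 0 (Buchberger's first criterion).
Every S-polynomial of the final basis reduces to 0, so we have a Gröbner basis.
Inter-reduce: drop elements whose leading term is divisible by another's, tail-reduce, and make monic.
Reduced Gröbner basis: {a² - 5/2ab + ½a + 7/2, c}.
Label its elements g_1 = a² - 5/2ab + ½a + 7/2, g_2 = c.

Reduce p = 11ac + 10bc modulo G:
  leading term ac: subtract (11a)·g_2 from 11ac + 10bc → 10bc
  leading term bc: subtract (10b)·g_2 from 10bc → 0
  normal form = 0.
Since the normal form is 0, p ∈ I.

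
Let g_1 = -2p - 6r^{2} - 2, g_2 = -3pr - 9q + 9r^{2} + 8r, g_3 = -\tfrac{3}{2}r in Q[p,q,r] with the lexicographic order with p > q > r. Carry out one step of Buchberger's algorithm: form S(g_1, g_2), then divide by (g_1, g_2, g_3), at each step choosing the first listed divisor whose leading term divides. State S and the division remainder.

lcm(LM(g_1), LM(g_2)) = pr.
S = (lcm/LT(g_1))·g_1 − (lcm/LT(g_2))·g_2 = -3q + 3r^{3} + 3r^{2} + \tfrac{11}{3}r.
Reduce S modulo (g_1, g_2, g_3) in that order:
  leading term q: no divisor's leading term divides it; move -3q to the remainder.
  leading term r^{3}: subtract (-2r^{2})·g_3 from 3r^{3} + 3r^{2} + \tfrac{11}{3}r → 3r^{2} + \tfrac{11}{3}r
  leading term r^{2}: subtract (-2r)·g_3 from 3r^{2} + \tfrac{11}{3}r → \tfrac{11}{3}r
  leading term r: subtract (-\tfrac{22}{9})·g_3 from \tfrac{11}{3}r → 0
The remainder -3q is nonzero, so it would be added as the next basis element.

S(g_1, g_2) = -3q + 3r^{3} + 3r^{2} + \tfrac{11}{3}r; remainder on division = -3q.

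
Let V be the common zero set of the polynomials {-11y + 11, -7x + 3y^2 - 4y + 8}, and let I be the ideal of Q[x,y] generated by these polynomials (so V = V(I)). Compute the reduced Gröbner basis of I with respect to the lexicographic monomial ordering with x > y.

G = {x - 1, y - 1}

f_1 = -11y + 11, LT = y.
f_2 = -7x + 3y^2 - 4y + 8, LT = x.

The S-polynomials (S(f_1,f_2)) all reduce to 0 modulo the current basis, so we have a Gröbner basis.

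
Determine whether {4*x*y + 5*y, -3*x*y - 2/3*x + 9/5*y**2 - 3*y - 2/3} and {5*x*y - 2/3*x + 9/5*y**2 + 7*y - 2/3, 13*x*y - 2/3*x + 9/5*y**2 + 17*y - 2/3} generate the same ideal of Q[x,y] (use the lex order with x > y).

Yes, the ideals are equal.

Since reduced Gröbner bases are canonical representatives of ideals under a given ordering, it suffices to compute and compare them.
Buchberger on the first generating set:
f_1 = 4*x*y + 5*y, LT = x*y.
f_2 = -3*x*y - 2/3*x + 9/5*y**2 - 3*y - 2/3, LT = x*y.

S(f_1,f_2): lcm = x*y. S = -2/9*x + 3/5*y**2 + 1/4*y - 2/9.
  leading term x: no divisor's leading term divides it; move -2/9*x to the remainder.
  leading term y**2: no divisor's leading term divides it; move 3/5*y**2 to the remainder.
  leading term y: no divisor's leading term divides it; move 1/4*y to the remainder.
  leading term 1: no divisor's leading term divides it; move -2/9 to the remainder.
  remainder -2/9*x + 3/5*y**2 + 1/4*y - 2/9 ≠ 0; add g_3 = -2/9*x + 3/5*y**2 + 1/4*y - 2/9 to the basis.

S(f_1,g_3): lcm = x*y. S = 27/10*y**3 + 9/8*y**2 + 1/4*y.
  leading term y**3: no divisor's leading term divides it; move 27/10*y**3 to the remainder.
  leading term y**2: no divisor's leading term divides it; move 9/8*y**2 to the remainder.
  leading term y: no divisor's leading term divides it; move 1/4*y to the remainder.
  remainder 27/10*y**3 + 9/8*y**2 + 1/4*y ≠ 0; add g_4 = 27/10*y**3 + 9/8*y**2 + 1/4*y to the basis.

S(f_2,g_3): lcm = x*y. S = 2/9*x + 27/10*y**3 + 21/40*y**2 + 2/9.
  leading term x: subtract (-1)·g_3 from 2/9*x + 27/10*y**3 + 21/40*y**2 + 2/9 → 27/10*y**3 + 9/8*y**2 + 1/4*y
  leading term y**3: subtract (1)·g_4 from 27/10*y**3 + 9/8*y**2 + 1/4*y → 0
  remainder 0.

S(f_1,g_4): lcm = x*y**3. S = -5/12*x*y**2 - 5/54*x*y + 5/4*y**3.
  leading term x*y**2: subtract (-5/48*y)·f_1 from -5/12*x*y**2 - 5/54*x*y + 5/4*y**3 → -5/54*x*y + 5/4*y**3 + 25/48*y**2
  leading term x*y: subtract (-5/216)·f_1 from -5/54*x*y + 5/4*y**3 + 25/48*y**2 → 5/4*y**3 + 25/48*y**2 + 25/216*y
  leading term y**3: subtract (25/54)·g_4 from 5/4*y**3 + 25/48*y**2 + 25/216*y → 0
  remainder 0.

S(f_2,g_4): lcm = x*y**3. S = -7/36*x*y**2 - 5/54*x*y - 3/5*y**4 + y**3 + 2/9*y**2.
  leading term x*y**2: subtract (-7/144*y)·f_1 from -7/36*x*y**2 - 5/54*x*y - 3/5*y**4 + y**3 + 2/9*y**2 → -5/54*x*y - 3/5*y**4 + y**3 + 67/144*y**2
  leading term x*y: subtract (-5/216)·f_1 from -5/54*x*y - 3/5*y**4 + y**3 + 67/144*y**2 → -3/5*y**4 + y**3 + 67/144*y**2 + 25/216*y
  leading term y**4: subtract (-2/9*y)·g_4 from -3/5*y**4 + y**3 + 67/144*y**2 + 25/216*y → 5/4*y**3 + 25/48*y**2 + 25/216*y
  leading term y**3: subtract (25/54)·g_4 from 5/4*y**3 + 25/48*y**2 + 25/216*y → 0
  remainder 0.

S(g_3,g_4): leading monomials are coprime, so the S-polynomial reduces to 0 (Buchberger's first criterion).
Every S-polynomial of the final basis reduces to 0, so we have a Gröbner basis.
Inter-reduce: drop elements whose leading term is divisible by another's, tail-reduce, and make monic.
Reduced Gröbner basis: {x - 27/10*y**2 - 9/8*y + 1, y**3 + 5/12*y**2 + 5/54*y}.

Buchberger on the second generating set:
h_1 = 5*x*y - 2/3*x + 9/5*y**2 + 7*y - 2/3, LT = x*y.
h_2 = 13*x*y - 2/3*x + 9/5*y**2 + 17*y - 2/3, LT = x*y.

S(h_1,h_2): lcm = x*y. S = -16/195*x + 72/325*y**2 + 6/65*y - 16/195.
  leading term x: no divisor's leading term divides it; move -16/195*x to the remainder.
  leading term y**2: no divisor's leading term divides it; move 72/325*y**2 to the remainder.
  leading term y: no divisor's leading term divides it; move 6/65*y to the remainder.
  leading term 1: no divisor's leading term divides it; move -16/195 to the remainder.
  remainder -16/195*x + 72/325*y**2 + 6/65*y - 16/195 ≠ 0; add k_3 = -16/195*x + 72/325*y**2 + 6/65*y - 16/195 to the basis.

S(h_1,k_3): lcm = x*y. S = -2/15*x + 27/10*y**3 + 297/200*y**2 + 2/5*y - 2/15.
  leading term x: subtract (13/8)·k_3 from -2/15*x + 27/10*y**3 + 297/200*y**2 + 2/5*y - 2/15 → 27/10*y**3 + 9/8*y**2 + 1/4*y
  leading term y**3: no divisor's leading term divides it; move 27/10*y**3 to the remainder.
  leading term y**2: no divisor's leading term divides it; move 9/8*y**2 to the remainder.
  leading term y: no divisor's leading term divides it; move 1/4*y to the remainder.
  remainder 27/10*y**3 + 9/8*y**2 + 1/4*y ≠ 0; add k_4 = 27/10*y**3 + 9/8*y**2 + 1/4*y to the basis.

S(h_2,k_3): lcm = x*y. S = -2/39*x + 27/10*y**3 + 657/520*y**2 + 4/13*y - 2/39.
  leading term x: subtract (5/8)·k_3 from -2/39*x + 27/10*y**3 + 657/520*y**2 + 4/13*y - 2/39 → 27/10*y**3 + 9/8*y**2 + 1/4*y
  leading term y**3: subtract (1)·k_4 from 27/10*y**3 + 9/8*y**2 + 1/4*y → 0
  remainder 0.

S(h_1,k_4): lcm = x*y**3. S = -11/20*x*y**2 - 5/54*x*y + 9/25*y**4 + 7/5*y**3 - 2/15*y**2.
  leading term x*y**2: subtract (-11/100*y)·h_1 from -11/20*x*y**2 - 5/54*x*y + 9/25*y**4 + 7/5*y**3 - 2/15*y**2 → -112/675*x*y + 9/25*y**4 + 799/500*y**3 + 191/300*y**2 - 11/150*y
  leading term x*y: subtract (-112/3375)·h_1 from -112/675*x*y + 9/25*y**4 + 799/500*y**3 + 191/300*y**2 - 11/150*y → -224/10125*x + 9/25*y**4 + 799/500*y**3 + 1741/2500*y**2 + 1073/6750*y - 224/10125
  leading term x: subtract (182/675)·k_3 from -224/10125*x + 9/25*y**4 + 799/500*y**3 + 1741/2500*y**2 + 1073/6750*y - 224/10125 → 9/25*y**4 + 799/500*y**3 + 191/300*y**2 + 181/1350*y
  leading term y**4: subtract (2/15*y)·k_4 from 9/25*y**4 + 799/500*y**3 + 191/300*y**2 + 181/1350*y → 181/125*y**3 + 181/300*y**2 + 181/1350*y
  leading term y**3: subtract (362/675)·k_4 from 181/125*y**3 + 181/300*y**2 + 181/1350*y → 0
  remainder 0.

S(h_2,k_4): lcm = x*y**3. S = -73/156*x*y**2 - 5/54*x*y + 9/65*y**4 + 17/13*y**3 - 2/39*y**2.
  leading term x*y**2: subtract (-73/780*y)·h_1 from -73/156*x*y**2 - 5/54*x*y + 9/65*y**4 + 17/13*y**3 - 2/39*y**2 → -272/1755*x*y + 9/65*y**4 + 1919/1300*y**3 + 157/260*y**2 - 73/1170*y
  leading term x*y: subtract (-272/8775)·h_1 from -272/1755*x*y + 9/65*y**4 + 1919/1300*y**3 + 157/260*y**2 - 73/1170*y → -544/26325*x + 9/65*y**4 + 1919/1300*y**3 + 12863/19500*y**2 + 2713/17550*y - 544/26325
  leading term x: subtract (34/135)·k_3 from -544/26325*x + 9/65*y**4 + 1919/1300*y**3 + 12863/19500*y**2 + 2713/17550*y - 544/26325 → 9/65*y**4 + 1919/1300*y**3 + 157/260*y**2 + 461/3510*y
  leading term y**4: subtract (2/39*y)·k_4 from 9/65*y**4 + 1919/1300*y**3 + 157/260*y**2 + 461/3510*y → 461/325*y**3 + 461/780*y**2 + 461/3510*y
  leading term y**3: subtract (922/1755)·k_4 from 461/325*y**3 + 461/780*y**2 + 461/3510*y → 0
  remainder 0.

S(k_3,k_4): leading monomials are coprime, so the S-polynomial reduces to 0 (Buchberger's first criterion).
Every S-polynomial of the final basis reduces to 0, so we have a Gröbner basis.
Inter-reduce: drop elements whose leading term is divisible by another's, tail-reduce, and make monic.
Reduced Gröbner basis: {x - 27/10*y**2 - 9/8*y + 1, y**3 + 5/12*y**2 + 5/54*y}.

These coincide, so the ideals are equal.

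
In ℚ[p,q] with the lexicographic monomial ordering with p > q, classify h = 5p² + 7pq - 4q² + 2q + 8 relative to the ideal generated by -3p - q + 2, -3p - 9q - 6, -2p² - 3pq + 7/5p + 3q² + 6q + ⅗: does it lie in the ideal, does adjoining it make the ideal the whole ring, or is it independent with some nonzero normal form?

First compute the reduced Gröbner basis of I by Buchberger's algorithm.
f_1 = -3p - q + 2, LT = p.
f_2 = -3p - 9q - 6, LT = p.
f_3 = -2p² - 3pq + 7/5p + 3q² + 6q + ⅗, LT = p².

S(f_1,f_2): lcm = p. S = -8/3q - 8/3.
  leading term q: no divisor's leading term divides it; move -8/3q to the remainder.
  leading term 1: no divisor's leading term divides it; move -8/3 to the remainder.
  remainder -8/3q - 8/3 ≠ 0; add k_4 = -8/3q - 8/3 to the basis.

S(f_1,f_3): lcm = p². S = -7/6pq + 1/30p + 3/2q² + 3q + 3/10.
  leading term pq: subtract (7/18q)·f_1 from -7/6pq + 1/30p + 3/2q² + 3q + 3/10 → 1/30p + 17/9q² + 20/9q + 3/10
  leading term p: subtract (-1/90)·f_1 from 1/30p + 17/9q² + 20/9q + 3/10 → 17/9q² + 199/90q + 29/90
  leading term q²: subtract (-17/24q)·k_4 from 17/9q² + 199/90q + 29/90 → 29/90q + 29/90
  leading term q: subtract (-29/240)·k_4 from 29/90q + 29/90 → 0
  remainder 0.

S(f_2,f_3): lcm = p². S = 3/2pq + 27/10p + 3/2q² + 3q + 3/10.
  leading term pq: subtract (-½q)·f_1 from 3/2pq + 27/10p + 3/2q² + 3q + 3/10 → 27/10p + q² + 4q + 3/10
  leading term p: subtract (-9/10)·f_1 from 27/10p + q² + 4q + 3/10 → q² + 31/10q + 21/10
  leading term q²: subtract (-⅜q)·k_4 from q² + 31/10q + 21/10 → 21/10q + 21/10
  leading term q: subtract (-63/80)·k_4 from 21/10q + 21/10 → 0
  remainder 0.

S(f_1,k_4): leading monomials are coprime, so the S-polynomial reduces to 0 (Buchberger's first criterion).
S(f_2,k_4): leading monomials are coprime, so the S-polynomial reduces to 0 (Buchberger's first criterion).
S(f_3,k_4): leading monomials are coprime, so the S-polynomial reduces to 0 (Buchberger's first criterion).
Every S-polynomial of the final basis reduces to 0, so we have a Gröbner basis.
Inter-reduce: drop elements whose leading term is divisible by another's, tail-reduce, and make monic.
Reduced Gröbner basis: {p - 1, q + 1}.
Label its elements g_1 = p - 1, g_2 = q + 1.

Reduce h = 5p² + 7pq - 4q² + 2q + 8 modulo G:
  leading term p²: subtract (5p)·g_1 from 5p² + 7pq - 4q² + 2q + 8 → 7pq + 5p - 4q² + 2q + 8
  leading term pq: subtract (7q)·g_1 from 7pq + 5p - 4q² + 2q + 8 → 5p - 4q² + 9q + 8
  leading term p: subtract (5)·g_1 from 5p - 4q² + 9q + 8 → -4q² + 9q + 13
  leading term q²: subtract (-4q)·g_2 from -4q² + 9q + 13 → 13q + 13
  leading term q: subtract (13)·g_2 from 13q + 13 → 0
  normal form = 0.
Since the normal form is 0, h ∈ I.

5p² + 7pq - 4q² + 2q + 8 lies in I (it reduces to 0).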